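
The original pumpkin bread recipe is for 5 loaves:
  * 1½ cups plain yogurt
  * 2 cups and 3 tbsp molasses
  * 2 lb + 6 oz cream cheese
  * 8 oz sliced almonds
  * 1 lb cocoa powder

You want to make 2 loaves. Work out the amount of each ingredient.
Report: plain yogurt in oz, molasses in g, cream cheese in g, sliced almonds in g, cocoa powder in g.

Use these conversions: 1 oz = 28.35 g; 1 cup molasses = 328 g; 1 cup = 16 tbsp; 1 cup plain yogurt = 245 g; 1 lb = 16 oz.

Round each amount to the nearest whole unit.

Scaling factor: 2/5 = 0.4.
plain yogurt: 1.5 cup × 2/5 × 245 g/cup ÷ 28.35 g/oz ≈ 5 oz
molasses: (2 cup + 3 tbsp = 2.1875 cup) × 2/5 × 328 g/cup = 287 g
cream cheese: (2 lb + 6 oz = 2.375 lb) × 2/5 × 16 oz/lb × 28.35 g/oz ≈ 431 g
sliced almonds: 8 oz × 2/5 × 28.35 g/oz ≈ 91 g
cocoa powder: 1 lb × 2/5 × 16 oz/lb × 28.35 g/oz ≈ 181 g

plain yogurt: 5 oz; molasses: 287 g; cream cheese: 431 g; sliced almonds: 91 g; cocoa powder: 181 g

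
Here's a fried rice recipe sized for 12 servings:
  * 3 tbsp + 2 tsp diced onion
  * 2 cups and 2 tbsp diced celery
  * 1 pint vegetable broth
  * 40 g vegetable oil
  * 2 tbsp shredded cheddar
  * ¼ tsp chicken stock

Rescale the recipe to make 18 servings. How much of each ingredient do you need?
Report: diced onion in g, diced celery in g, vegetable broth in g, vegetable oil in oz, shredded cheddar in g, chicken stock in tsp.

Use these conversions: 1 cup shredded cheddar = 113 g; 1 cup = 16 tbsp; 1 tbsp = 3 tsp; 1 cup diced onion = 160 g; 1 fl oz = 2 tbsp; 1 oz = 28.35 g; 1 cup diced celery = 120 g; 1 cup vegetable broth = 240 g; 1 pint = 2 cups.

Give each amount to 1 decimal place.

Scaling factor: 18/12 = 3/2 = 1.5.
diced onion: (3 tbsp + 2 tsp = 11/3 tbsp) × 3/2 ÷ 16 tbsp/cup × 160 g/cup = 55.0 g
diced celery: (2 cup + 2 tbsp = 2.125 cup) × 3/2 × 120 g/cup = 382.5 g
vegetable broth: 1 pint × 3/2 × 2 cup/pint × 240 g/cup = 720.0 g
vegetable oil: 40 g × 3/2 ÷ 28.35 g/oz ≈ 2.1 oz
shredded cheddar: 2 tbsp × 3/2 ÷ 16 tbsp/cup × 113 g/cup ≈ 21.2 g
chicken stock: 0.25 tsp × 3/2 ≈ 0.4 tsp

diced onion: 55.0 g; diced celery: 382.5 g; vegetable broth: 720.0 g; vegetable oil: 2.1 oz; shredded cheddar: 21.2 g; chicken stock: 0.4 tsp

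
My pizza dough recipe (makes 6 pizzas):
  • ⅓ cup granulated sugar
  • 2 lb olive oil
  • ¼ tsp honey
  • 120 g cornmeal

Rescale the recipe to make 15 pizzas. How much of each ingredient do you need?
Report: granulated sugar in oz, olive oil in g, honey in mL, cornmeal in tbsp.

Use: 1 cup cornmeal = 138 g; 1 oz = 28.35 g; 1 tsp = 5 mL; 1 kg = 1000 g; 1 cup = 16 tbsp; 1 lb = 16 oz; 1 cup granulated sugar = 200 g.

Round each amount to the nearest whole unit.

granulated sugar: 6 oz; olive oil: 2268 g; honey: 3 mL; cornmeal: 35 tbsp

Scaling factor: 15/6 = 5/2 = 2.5.
granulated sugar: 1/3 cup × 5/2 × 200 g/cup ÷ 28.35 g/oz ≈ 6 oz
olive oil: 2 lb × 5/2 × 16 oz/lb × 28.35 g/oz = 2268 g
honey: 0.25 tsp × 5/2 × 5 mL/tsp ≈ 3 mL
cornmeal: 120 g × 5/2 ÷ 138 g/cup × 16 tbsp/cup ≈ 35 tbsp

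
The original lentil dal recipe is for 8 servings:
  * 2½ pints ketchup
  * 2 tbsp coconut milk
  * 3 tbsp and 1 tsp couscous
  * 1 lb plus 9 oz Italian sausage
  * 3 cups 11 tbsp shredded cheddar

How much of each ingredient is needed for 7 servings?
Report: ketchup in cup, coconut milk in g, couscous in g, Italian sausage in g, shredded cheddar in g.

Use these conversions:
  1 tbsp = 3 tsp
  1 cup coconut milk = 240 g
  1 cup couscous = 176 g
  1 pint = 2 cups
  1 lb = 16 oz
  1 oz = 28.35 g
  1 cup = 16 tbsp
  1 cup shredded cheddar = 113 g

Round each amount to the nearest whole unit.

ketchup: 4 cup; coconut milk: 26 g; couscous: 32 g; Italian sausage: 620 g; shredded cheddar: 365 g

Scaling factor: 7/8 = 0.875.
ketchup: 2.5 pint × 7/8 × 2 cup/pint ≈ 4 cup
coconut milk: 2 tbsp × 7/8 ÷ 16 tbsp/cup × 240 g/cup ≈ 26 g
couscous: (3 tbsp + 1 tsp = 10/3 tbsp) × 7/8 ÷ 16 tbsp/cup × 176 g/cup ≈ 32 g
Italian sausage: (1 lb + 9 oz = 1.5625 lb) × 7/8 × 16 oz/lb × 28.35 g/oz ≈ 620 g
shredded cheddar: (3 cup + 11 tbsp = 3.6875 cup) × 7/8 × 113 g/cup ≈ 365 g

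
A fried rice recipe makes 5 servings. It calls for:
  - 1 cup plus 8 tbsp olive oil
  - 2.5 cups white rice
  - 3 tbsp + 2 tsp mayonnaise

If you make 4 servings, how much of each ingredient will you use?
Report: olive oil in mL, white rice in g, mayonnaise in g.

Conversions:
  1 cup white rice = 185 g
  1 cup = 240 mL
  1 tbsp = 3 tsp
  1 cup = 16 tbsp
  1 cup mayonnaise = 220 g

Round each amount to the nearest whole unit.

olive oil: 288 mL; white rice: 370 g; mayonnaise: 40 g

Scaling factor: 4/5 = 0.8.
olive oil: (1 cup + 8 tbsp = 1.5 cup) × 4/5 × 240 mL/cup = 288 mL
white rice: 2.5 cup × 4/5 × 185 g/cup = 370 g
mayonnaise: (3 tbsp + 2 tsp = 11/3 tbsp) × 4/5 ÷ 16 tbsp/cup × 220 g/cup ≈ 40 g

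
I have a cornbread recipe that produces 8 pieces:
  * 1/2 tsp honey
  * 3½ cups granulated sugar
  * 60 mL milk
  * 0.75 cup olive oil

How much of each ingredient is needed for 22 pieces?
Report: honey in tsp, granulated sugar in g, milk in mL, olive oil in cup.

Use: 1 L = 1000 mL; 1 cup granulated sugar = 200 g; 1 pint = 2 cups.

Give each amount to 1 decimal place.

honey: 1.4 tsp; granulated sugar: 1925.0 g; milk: 165.0 mL; olive oil: 2.1 cup

Scaling factor: 22/8 = 11/4 = 2.75.
honey: 0.5 tsp × 11/4 ≈ 1.4 tsp
granulated sugar: 3.5 cup × 11/4 × 200 g/cup = 1925.0 g
milk: 60 mL × 11/4 = 165.0 mL
olive oil: 0.75 cup × 11/4 ≈ 2.1 cup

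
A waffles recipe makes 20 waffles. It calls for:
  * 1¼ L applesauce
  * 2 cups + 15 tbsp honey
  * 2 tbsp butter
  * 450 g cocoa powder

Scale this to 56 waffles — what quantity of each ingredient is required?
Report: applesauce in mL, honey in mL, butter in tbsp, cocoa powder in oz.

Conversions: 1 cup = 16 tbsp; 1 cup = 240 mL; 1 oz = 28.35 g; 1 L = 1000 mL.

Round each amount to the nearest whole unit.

applesauce: 3500 mL; honey: 1974 mL; butter: 6 tbsp; cocoa powder: 44 oz

Scaling factor: 56/20 = 14/5 = 2.8.
applesauce: 1.25 L × 14/5 × 1000 mL/L = 3500 mL
honey: (2 cup + 15 tbsp = 2.9375 cup) × 14/5 × 240 mL/cup = 1974 mL
butter: 2 tbsp × 14/5 ≈ 6 tbsp
cocoa powder: 450 g × 14/5 ÷ 28.35 g/oz ≈ 44 oz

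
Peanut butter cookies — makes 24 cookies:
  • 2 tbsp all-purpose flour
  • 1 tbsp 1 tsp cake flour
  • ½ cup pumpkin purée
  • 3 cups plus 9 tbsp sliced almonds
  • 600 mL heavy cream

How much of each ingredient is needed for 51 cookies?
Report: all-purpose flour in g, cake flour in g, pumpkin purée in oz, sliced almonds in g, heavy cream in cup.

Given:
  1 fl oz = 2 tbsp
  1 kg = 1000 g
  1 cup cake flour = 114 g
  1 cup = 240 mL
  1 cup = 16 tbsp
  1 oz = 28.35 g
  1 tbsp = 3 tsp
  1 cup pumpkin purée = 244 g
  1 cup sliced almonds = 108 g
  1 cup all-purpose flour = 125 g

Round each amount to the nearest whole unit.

all-purpose flour: 33 g; cake flour: 20 g; pumpkin purée: 9 oz; sliced almonds: 818 g; heavy cream: 5 cup

Scaling factor: 51/24 = 17/8 = 2.125.
all-purpose flour: 2 tbsp × 17/8 ÷ 16 tbsp/cup × 125 g/cup ≈ 33 g
cake flour: (1 tbsp + 1 tsp = 4/3 tbsp) × 17/8 ÷ 16 tbsp/cup × 114 g/cup ≈ 20 g
pumpkin purée: 0.5 cup × 17/8 × 244 g/cup ÷ 28.35 g/oz ≈ 9 oz
sliced almonds: (3 cup + 9 tbsp = 3.5625 cup) × 17/8 × 108 g/cup ≈ 818 g
heavy cream: 600 mL × 17/8 ÷ 240 mL/cup ≈ 5 cup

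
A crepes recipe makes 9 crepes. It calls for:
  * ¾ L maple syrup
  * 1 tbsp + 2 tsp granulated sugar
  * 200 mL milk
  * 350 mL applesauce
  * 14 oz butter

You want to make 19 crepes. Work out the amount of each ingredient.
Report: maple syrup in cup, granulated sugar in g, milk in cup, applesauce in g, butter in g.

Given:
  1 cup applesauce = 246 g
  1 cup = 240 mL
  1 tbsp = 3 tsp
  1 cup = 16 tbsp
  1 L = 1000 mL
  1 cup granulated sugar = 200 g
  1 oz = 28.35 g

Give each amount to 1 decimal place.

Scaling factor: 19/9.
maple syrup: 0.75 L × 19/9 × 1000 mL/L ÷ 240 mL/cup ≈ 6.6 cup
granulated sugar: (1 tbsp + 2 tsp = 5/3 tbsp) × 19/9 ÷ 16 tbsp/cup × 200 g/cup ≈ 44.0 g
milk: 200 mL × 19/9 ÷ 240 mL/cup ≈ 1.8 cup
applesauce: 350 mL × 19/9 ÷ 240 mL/cup × 246 g/cup ≈ 757.4 g
butter: 14 oz × 19/9 × 28.35 g/oz = 837.9 g

maple syrup: 6.6 cup; granulated sugar: 44.0 g; milk: 1.8 cup; applesauce: 757.4 g; butter: 837.9 g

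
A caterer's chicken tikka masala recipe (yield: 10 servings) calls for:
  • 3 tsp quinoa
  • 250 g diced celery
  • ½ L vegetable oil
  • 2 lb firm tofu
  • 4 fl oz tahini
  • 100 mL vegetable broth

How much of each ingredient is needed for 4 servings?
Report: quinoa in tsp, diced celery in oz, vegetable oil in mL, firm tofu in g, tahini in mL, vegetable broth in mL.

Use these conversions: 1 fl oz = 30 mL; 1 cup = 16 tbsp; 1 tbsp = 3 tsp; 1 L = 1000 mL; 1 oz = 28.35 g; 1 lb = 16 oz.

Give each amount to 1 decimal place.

Scaling factor: 4/10 = 2/5 = 0.4.
quinoa: 3 tsp × 2/5 = 1.2 tsp
diced celery: 250 g × 2/5 ÷ 28.35 g/oz ≈ 3.5 oz
vegetable oil: 0.5 L × 2/5 × 1000 mL/L = 200.0 mL
firm tofu: 2 lb × 2/5 × 16 oz/lb × 28.35 g/oz ≈ 362.9 g
tahini: 4 fl oz × 2/5 × 30 mL/fl oz = 48.0 mL
vegetable broth: 100 mL × 2/5 = 40.0 mL

quinoa: 1.2 tsp; diced celery: 3.5 oz; vegetable oil: 200.0 mL; firm tofu: 362.9 g; tahini: 48.0 mL; vegetable broth: 40.0 mL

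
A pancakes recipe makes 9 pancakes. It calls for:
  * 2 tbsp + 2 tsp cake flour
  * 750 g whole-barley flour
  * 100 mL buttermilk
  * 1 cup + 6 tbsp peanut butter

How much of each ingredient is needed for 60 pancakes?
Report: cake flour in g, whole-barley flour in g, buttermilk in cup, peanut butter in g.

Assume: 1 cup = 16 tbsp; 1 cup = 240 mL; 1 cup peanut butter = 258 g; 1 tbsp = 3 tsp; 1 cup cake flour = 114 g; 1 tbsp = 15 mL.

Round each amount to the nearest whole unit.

cake flour: 127 g; whole-barley flour: 5000 g; buttermilk: 3 cup; peanut butter: 2365 g

Scaling factor: 60/9 = 20/3.
cake flour: (2 tbsp + 2 tsp = 8/3 tbsp) × 20/3 ÷ 16 tbsp/cup × 114 g/cup ≈ 127 g
whole-barley flour: 750 g × 20/3 = 5000 g
buttermilk: 100 mL × 20/3 ÷ 240 mL/cup ≈ 3 cup
peanut butter: (1 cup + 6 tbsp = 1.375 cup) × 20/3 × 258 g/cup = 2365 g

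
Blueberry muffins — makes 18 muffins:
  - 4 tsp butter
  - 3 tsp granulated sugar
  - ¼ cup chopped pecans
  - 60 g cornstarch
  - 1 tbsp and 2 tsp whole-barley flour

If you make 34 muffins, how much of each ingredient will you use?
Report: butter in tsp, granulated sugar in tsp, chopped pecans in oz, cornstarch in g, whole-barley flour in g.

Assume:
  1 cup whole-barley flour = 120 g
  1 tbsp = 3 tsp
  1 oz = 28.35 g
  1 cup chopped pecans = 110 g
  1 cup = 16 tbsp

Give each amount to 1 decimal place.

Scaling factor: 34/18 = 17/9.
butter: 4 tsp × 17/9 ≈ 7.6 tsp
granulated sugar: 3 tsp × 17/9 ≈ 5.7 tsp
chopped pecans: 0.25 cup × 17/9 × 110 g/cup ÷ 28.35 g/oz ≈ 1.8 oz
cornstarch: 60 g × 17/9 ≈ 113.3 g
whole-barley flour: (1 tbsp + 2 tsp = 5/3 tbsp) × 17/9 ÷ 16 tbsp/cup × 120 g/cup ≈ 23.6 g

butter: 7.6 tsp; granulated sugar: 5.7 tsp; chopped pecans: 1.8 oz; cornstarch: 113.3 g; whole-barley flour: 23.6 g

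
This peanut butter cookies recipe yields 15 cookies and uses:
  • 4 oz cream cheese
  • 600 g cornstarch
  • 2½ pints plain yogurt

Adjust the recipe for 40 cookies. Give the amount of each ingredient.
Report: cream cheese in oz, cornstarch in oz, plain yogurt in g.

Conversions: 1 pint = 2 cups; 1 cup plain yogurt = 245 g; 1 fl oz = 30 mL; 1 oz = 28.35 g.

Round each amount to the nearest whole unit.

cream cheese: 11 oz; cornstarch: 56 oz; plain yogurt: 3267 g

Scaling factor: 40/15 = 8/3.
cream cheese: 4 oz × 8/3 ≈ 11 oz
cornstarch: 600 g × 8/3 ÷ 28.35 g/oz ≈ 56 oz
plain yogurt: 2.5 pint × 8/3 × 2 cup/pint × 245 g/cup ≈ 3267 g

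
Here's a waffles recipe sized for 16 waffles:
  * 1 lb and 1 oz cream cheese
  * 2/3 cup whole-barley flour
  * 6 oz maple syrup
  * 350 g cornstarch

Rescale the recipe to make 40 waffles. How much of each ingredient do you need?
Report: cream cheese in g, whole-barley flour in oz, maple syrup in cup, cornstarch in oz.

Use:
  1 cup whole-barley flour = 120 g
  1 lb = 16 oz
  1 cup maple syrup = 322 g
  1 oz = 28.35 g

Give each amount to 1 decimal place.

Scaling factor: 40/16 = 5/2 = 2.5.
cream cheese: (1 lb + 1 oz = 1.0625 lb) × 5/2 × 16 oz/lb × 28.35 g/oz ≈ 1204.9 g
whole-barley flour: 2/3 cup × 5/2 × 120 g/cup ÷ 28.35 g/oz ≈ 7.1 oz
maple syrup: 6 oz × 5/2 × 28.35 g/oz ÷ 322 g/cup ≈ 1.3 cup
cornstarch: 350 g × 5/2 ÷ 28.35 g/oz ≈ 30.9 oz

cream cheese: 1204.9 g; whole-barley flour: 7.1 oz; maple syrup: 1.3 cup; cornstarch: 30.9 oz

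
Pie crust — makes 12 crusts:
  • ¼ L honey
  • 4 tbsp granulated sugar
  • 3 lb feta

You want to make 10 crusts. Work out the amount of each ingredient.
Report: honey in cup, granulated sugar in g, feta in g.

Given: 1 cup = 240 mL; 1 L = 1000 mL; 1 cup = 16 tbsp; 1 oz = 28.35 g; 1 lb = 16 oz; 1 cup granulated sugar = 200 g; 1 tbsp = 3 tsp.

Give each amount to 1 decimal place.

honey: 0.9 cup; granulated sugar: 41.7 g; feta: 1134.0 g

Scaling factor: 10/12 = 5/6.
honey: 0.25 L × 5/6 × 1000 mL/L ÷ 240 mL/cup ≈ 0.9 cup
granulated sugar: 4 tbsp × 5/6 ÷ 16 tbsp/cup × 200 g/cup ≈ 41.7 g
feta: 3 lb × 5/6 × 16 oz/lb × 28.35 g/oz = 1134.0 g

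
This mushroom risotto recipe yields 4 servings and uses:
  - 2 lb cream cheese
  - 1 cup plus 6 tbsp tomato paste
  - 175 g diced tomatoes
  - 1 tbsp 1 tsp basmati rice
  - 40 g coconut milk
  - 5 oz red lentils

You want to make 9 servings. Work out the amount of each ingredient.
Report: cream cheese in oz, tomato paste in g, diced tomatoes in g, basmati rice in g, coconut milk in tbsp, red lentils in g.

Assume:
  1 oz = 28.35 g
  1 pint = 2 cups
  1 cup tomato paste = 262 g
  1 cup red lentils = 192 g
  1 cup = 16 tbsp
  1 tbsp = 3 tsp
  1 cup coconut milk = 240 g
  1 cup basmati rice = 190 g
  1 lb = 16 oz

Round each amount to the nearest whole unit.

Scaling factor: 9/4 = 2.25.
cream cheese: 2 lb × 9/4 × 16 oz/lb = 72 oz
tomato paste: (1 cup + 6 tbsp = 1.375 cup) × 9/4 × 262 g/cup ≈ 811 g
diced tomatoes: 175 g × 9/4 ≈ 394 g
basmati rice: (1 tbsp + 1 tsp = 4/3 tbsp) × 9/4 ÷ 16 tbsp/cup × 190 g/cup ≈ 36 g
coconut milk: 40 g × 9/4 ÷ 240 g/cup × 16 tbsp/cup = 6 tbsp
red lentils: 5 oz × 9/4 × 28.35 g/oz ≈ 319 g

cream cheese: 72 oz; tomato paste: 811 g; diced tomatoes: 394 g; basmati rice: 36 g; coconut milk: 6 tbsp; red lentils: 319 g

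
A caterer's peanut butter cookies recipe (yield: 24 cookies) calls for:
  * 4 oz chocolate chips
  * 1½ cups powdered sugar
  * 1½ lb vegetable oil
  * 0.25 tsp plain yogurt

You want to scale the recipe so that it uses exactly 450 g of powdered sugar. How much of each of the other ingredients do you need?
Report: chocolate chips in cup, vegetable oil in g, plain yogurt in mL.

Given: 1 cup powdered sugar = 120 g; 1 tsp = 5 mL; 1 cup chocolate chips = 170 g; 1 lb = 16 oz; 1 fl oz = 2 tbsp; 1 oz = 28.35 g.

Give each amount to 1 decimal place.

chocolate chips: 1.7 cup; vegetable oil: 1701.0 g; plain yogurt: 3.1 mL

The original recipe has 180 g of powdered sugar, so the scaling factor is 450 ÷ 180 = 5/2 = 2.5.
chocolate chips: 4 oz × 5/2 × 28.35 g/oz ÷ 170 g/cup ≈ 1.7 cup
vegetable oil: 1.5 lb × 5/2 × 16 oz/lb × 28.35 g/oz = 1701.0 g
plain yogurt: 0.25 tsp × 5/2 × 5 mL/tsp ≈ 3.1 mL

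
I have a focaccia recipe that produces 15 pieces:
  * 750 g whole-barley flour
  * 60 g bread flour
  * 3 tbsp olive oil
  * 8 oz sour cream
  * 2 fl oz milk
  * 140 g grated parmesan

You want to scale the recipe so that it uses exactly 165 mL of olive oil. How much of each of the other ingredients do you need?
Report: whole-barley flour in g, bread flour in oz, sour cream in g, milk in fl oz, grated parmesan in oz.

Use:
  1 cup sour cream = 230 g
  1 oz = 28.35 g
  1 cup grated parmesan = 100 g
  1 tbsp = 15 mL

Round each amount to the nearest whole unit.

whole-barley flour: 2750 g; bread flour: 8 oz; sour cream: 832 g; milk: 7 fl oz; grated parmesan: 18 oz

The original recipe has 45 mL of olive oil, so the scaling factor is 165 ÷ 45 = 11/3.
whole-barley flour: 750 g × 11/3 = 2750 g
bread flour: 60 g × 11/3 ÷ 28.35 g/oz ≈ 8 oz
sour cream: 8 oz × 11/3 × 28.35 g/oz ≈ 832 g
milk: 2 fl oz × 11/3 ≈ 7 fl oz
grated parmesan: 140 g × 11/3 ÷ 28.35 g/oz ≈ 18 oz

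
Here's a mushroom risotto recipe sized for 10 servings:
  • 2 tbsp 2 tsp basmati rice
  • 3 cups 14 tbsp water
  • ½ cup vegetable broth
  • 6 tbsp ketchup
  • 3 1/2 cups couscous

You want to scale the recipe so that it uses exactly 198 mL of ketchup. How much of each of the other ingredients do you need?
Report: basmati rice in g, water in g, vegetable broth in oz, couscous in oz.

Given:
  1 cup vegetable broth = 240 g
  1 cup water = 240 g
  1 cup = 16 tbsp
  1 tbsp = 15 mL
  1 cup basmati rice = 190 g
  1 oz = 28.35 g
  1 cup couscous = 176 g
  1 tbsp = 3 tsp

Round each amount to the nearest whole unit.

basmati rice: 70 g; water: 2046 g; vegetable broth: 9 oz; couscous: 48 oz

The original recipe has 90 mL of ketchup, so the scaling factor is 198 ÷ 90 = 11/5 = 2.2.
basmati rice: (2 tbsp + 2 tsp = 8/3 tbsp) × 11/5 ÷ 16 tbsp/cup × 190 g/cup ≈ 70 g
water: (3 cup + 14 tbsp = 3.875 cup) × 11/5 × 240 g/cup = 2046 g
vegetable broth: 0.5 cup × 11/5 × 240 g/cup ÷ 28.35 g/oz ≈ 9 oz
couscous: 3.5 cup × 11/5 × 176 g/cup ÷ 28.35 g/oz ≈ 48 oz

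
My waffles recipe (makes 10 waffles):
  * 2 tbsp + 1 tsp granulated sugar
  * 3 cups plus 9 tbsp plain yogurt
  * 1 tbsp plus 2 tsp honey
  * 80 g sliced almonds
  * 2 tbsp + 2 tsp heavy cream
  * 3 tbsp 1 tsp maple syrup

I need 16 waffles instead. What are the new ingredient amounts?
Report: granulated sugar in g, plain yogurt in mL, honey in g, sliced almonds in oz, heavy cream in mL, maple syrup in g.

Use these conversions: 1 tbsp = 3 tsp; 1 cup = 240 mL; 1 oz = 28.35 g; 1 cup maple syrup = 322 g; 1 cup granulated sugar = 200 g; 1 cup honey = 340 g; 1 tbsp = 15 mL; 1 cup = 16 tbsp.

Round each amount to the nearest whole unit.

granulated sugar: 47 g; plain yogurt: 1368 mL; honey: 57 g; sliced almonds: 5 oz; heavy cream: 64 mL; maple syrup: 107 g

Scaling factor: 16/10 = 8/5 = 1.6.
granulated sugar: (2 tbsp + 1 tsp = 7/3 tbsp) × 8/5 ÷ 16 tbsp/cup × 200 g/cup ≈ 47 g
plain yogurt: (3 cup + 9 tbsp = 3.5625 cup) × 8/5 × 240 mL/cup = 1368 mL
honey: (1 tbsp + 2 tsp = 5/3 tbsp) × 8/5 ÷ 16 tbsp/cup × 340 g/cup ≈ 57 g
sliced almonds: 80 g × 8/5 ÷ 28.35 g/oz ≈ 5 oz
heavy cream: (2 tbsp + 2 tsp = 8/3 tbsp) × 8/5 × 15 mL/tbsp = 64 mL
maple syrup: (3 tbsp + 1 tsp = 10/3 tbsp) × 8/5 ÷ 16 tbsp/cup × 322 g/cup ≈ 107 g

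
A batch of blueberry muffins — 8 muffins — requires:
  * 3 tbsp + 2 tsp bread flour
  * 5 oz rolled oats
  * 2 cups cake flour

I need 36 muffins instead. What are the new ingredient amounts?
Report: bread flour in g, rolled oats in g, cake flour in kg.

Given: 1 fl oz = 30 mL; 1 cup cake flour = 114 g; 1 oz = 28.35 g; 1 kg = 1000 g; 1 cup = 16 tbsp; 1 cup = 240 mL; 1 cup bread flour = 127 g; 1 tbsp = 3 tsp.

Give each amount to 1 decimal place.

Scaling factor: 36/8 = 9/2 = 4.5.
bread flour: (3 tbsp + 2 tsp = 11/3 tbsp) × 9/2 ÷ 16 tbsp/cup × 127 g/cup ≈ 131.0 g
rolled oats: 5 oz × 9/2 × 28.35 g/oz ≈ 637.9 g
cake flour: 2 cup × 9/2 × 114 g/cup ÷ 1000 g/kg ≈ 1.0 kg

bread flour: 131.0 g; rolled oats: 637.9 g; cake flour: 1.0 kg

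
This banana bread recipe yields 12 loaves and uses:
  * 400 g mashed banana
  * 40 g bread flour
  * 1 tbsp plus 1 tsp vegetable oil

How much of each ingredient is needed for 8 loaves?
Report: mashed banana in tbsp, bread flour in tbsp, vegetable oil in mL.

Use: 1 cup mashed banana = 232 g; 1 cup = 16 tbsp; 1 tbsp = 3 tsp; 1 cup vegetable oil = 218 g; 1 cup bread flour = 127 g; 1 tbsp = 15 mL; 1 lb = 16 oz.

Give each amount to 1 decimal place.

mashed banana: 18.4 tbsp; bread flour: 3.4 tbsp; vegetable oil: 13.3 mL

Scaling factor: 8/12 = 2/3.
mashed banana: 400 g × 2/3 ÷ 232 g/cup × 16 tbsp/cup ≈ 18.4 tbsp
bread flour: 40 g × 2/3 ÷ 127 g/cup × 16 tbsp/cup ≈ 3.4 tbsp
vegetable oil: (1 tbsp + 1 tsp = 4/3 tbsp) × 2/3 × 15 mL/tbsp ≈ 13.3 mL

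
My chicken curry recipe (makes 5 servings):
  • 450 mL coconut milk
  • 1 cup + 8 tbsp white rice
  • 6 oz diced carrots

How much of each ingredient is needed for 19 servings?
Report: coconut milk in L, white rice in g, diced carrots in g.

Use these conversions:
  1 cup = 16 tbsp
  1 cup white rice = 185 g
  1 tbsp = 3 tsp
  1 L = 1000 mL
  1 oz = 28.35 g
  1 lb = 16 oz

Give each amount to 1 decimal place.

coconut milk: 1.7 L; white rice: 1054.5 g; diced carrots: 646.4 g

Scaling factor: 19/5 = 3.8.
coconut milk: 450 mL × 19/5 ÷ 1000 mL/L ≈ 1.7 L
white rice: (1 cup + 8 tbsp = 1.5 cup) × 19/5 × 185 g/cup = 1054.5 g
diced carrots: 6 oz × 19/5 × 28.35 g/oz ≈ 646.4 g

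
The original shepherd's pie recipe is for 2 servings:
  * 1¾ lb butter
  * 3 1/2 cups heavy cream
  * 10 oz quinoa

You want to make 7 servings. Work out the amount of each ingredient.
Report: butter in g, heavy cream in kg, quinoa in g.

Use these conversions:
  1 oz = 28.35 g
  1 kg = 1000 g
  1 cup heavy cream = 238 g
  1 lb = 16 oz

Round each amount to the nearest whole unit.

butter: 2778 g; heavy cream: 3 kg; quinoa: 992 g

Scaling factor: 7/2 = 3.5.
butter: 1.75 lb × 7/2 × 16 oz/lb × 28.35 g/oz ≈ 2778 g
heavy cream: 3.5 cup × 7/2 × 238 g/cup ÷ 1000 g/kg ≈ 3 kg
quinoa: 10 oz × 7/2 × 28.35 g/oz ≈ 992 g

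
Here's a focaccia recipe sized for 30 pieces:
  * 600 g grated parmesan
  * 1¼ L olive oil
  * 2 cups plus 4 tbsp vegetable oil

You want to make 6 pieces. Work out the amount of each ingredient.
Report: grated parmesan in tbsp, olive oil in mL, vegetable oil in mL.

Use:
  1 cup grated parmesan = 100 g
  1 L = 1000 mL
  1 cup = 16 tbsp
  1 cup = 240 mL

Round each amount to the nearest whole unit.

grated parmesan: 19 tbsp; olive oil: 250 mL; vegetable oil: 108 mL

Scaling factor: 6/30 = 1/5 = 0.2.
grated parmesan: 600 g × 1/5 ÷ 100 g/cup × 16 tbsp/cup ≈ 19 tbsp
olive oil: 1.25 L × 1/5 × 1000 mL/L = 250 mL
vegetable oil: (2 cup + 4 tbsp = 2.25 cup) × 1/5 × 240 mL/cup = 108 mL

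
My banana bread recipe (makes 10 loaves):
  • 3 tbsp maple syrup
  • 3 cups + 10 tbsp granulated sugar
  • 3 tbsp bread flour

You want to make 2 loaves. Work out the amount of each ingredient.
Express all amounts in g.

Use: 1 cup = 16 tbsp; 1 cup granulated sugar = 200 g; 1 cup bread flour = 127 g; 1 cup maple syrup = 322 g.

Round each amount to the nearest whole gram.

maple syrup: 12 g; granulated sugar: 145 g; bread flour: 5 g

Scaling factor: 2/10 = 1/5 = 0.2.
maple syrup: 3 tbsp × 1/5 ÷ 16 tbsp/cup × 322 g/cup ≈ 12 g
granulated sugar: (3 cup + 10 tbsp = 3.625 cup) × 1/5 × 200 g/cup = 145 g
bread flour: 3 tbsp × 1/5 ÷ 16 tbsp/cup × 127 g/cup ≈ 5 g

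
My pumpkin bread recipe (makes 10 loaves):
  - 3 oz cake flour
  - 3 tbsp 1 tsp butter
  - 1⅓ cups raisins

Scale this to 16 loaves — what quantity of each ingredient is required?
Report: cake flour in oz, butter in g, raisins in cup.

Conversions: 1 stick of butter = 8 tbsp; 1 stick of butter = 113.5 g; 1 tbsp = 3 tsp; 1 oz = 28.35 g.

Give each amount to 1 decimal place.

cake flour: 4.8 oz; butter: 75.7 g; raisins: 2.1 cup

Scaling factor: 16/10 = 8/5 = 1.6.
cake flour: 3 oz × 8/5 = 4.8 oz
butter: (3 tbsp + 1 tsp = 10/3 tbsp) × 8/5 ÷ 8 tbsp/stick × 113.5 g/stick ≈ 75.7 g
raisins: 4/3 cup × 8/5 ≈ 2.1 cup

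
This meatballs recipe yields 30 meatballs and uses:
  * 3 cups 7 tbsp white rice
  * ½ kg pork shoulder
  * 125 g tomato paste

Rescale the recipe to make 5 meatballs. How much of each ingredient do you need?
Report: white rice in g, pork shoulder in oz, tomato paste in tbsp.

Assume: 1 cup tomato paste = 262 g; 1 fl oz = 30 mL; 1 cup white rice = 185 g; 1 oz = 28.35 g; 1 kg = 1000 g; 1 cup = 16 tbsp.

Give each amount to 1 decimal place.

Scaling factor: 5/30 = 1/6.
white rice: (3 cup + 7 tbsp = 3.4375 cup) × 1/6 × 185 g/cup ≈ 106.0 g
pork shoulder: 0.5 kg × 1/6 × 1000 g/kg ÷ 28.35 g/oz ≈ 2.9 oz
tomato paste: 125 g × 1/6 ÷ 262 g/cup × 16 tbsp/cup ≈ 1.3 tbsp

white rice: 106.0 g; pork shoulder: 2.9 oz; tomato paste: 1.3 tbsp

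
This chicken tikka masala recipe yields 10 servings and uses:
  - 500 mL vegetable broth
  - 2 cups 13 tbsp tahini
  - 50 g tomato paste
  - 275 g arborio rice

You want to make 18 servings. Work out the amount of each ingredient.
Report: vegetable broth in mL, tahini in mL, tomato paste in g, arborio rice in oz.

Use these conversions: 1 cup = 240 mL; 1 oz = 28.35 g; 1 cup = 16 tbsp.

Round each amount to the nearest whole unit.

Scaling factor: 18/10 = 9/5 = 1.8.
vegetable broth: 500 mL × 9/5 = 900 mL
tahini: (2 cup + 13 tbsp = 2.8125 cup) × 9/5 × 240 mL/cup = 1215 mL
tomato paste: 50 g × 9/5 = 90 g
arborio rice: 275 g × 9/5 ÷ 28.35 g/oz ≈ 17 oz

vegetable broth: 900 mL; tahini: 1215 mL; tomato paste: 90 g; arborio rice: 17 oz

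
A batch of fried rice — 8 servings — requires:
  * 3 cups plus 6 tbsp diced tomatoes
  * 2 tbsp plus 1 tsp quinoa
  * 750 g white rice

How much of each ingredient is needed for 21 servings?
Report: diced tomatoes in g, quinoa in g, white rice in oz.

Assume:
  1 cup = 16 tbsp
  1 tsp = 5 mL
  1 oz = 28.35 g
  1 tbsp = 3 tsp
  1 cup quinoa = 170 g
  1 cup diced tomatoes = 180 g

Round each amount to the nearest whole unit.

Scaling factor: 21/8 = 2.625.
diced tomatoes: (3 cup + 6 tbsp = 3.375 cup) × 21/8 × 180 g/cup ≈ 1595 g
quinoa: (2 tbsp + 1 tsp = 7/3 tbsp) × 21/8 ÷ 16 tbsp/cup × 170 g/cup ≈ 65 g
white rice: 750 g × 21/8 ÷ 28.35 g/oz ≈ 69 oz

diced tomatoes: 1595 g; quinoa: 65 g; white rice: 69 oz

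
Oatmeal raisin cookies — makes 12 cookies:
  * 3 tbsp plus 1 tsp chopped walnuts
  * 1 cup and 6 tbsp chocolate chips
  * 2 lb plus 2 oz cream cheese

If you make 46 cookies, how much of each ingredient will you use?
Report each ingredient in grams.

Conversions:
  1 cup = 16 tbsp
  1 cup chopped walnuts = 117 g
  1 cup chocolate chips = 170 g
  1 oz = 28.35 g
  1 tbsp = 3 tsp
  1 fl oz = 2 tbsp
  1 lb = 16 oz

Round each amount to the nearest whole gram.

Scaling factor: 46/12 = 23/6.
chopped walnuts: (3 tbsp + 1 tsp = 10/3 tbsp) × 23/6 ÷ 16 tbsp/cup × 117 g/cup ≈ 93 g
chocolate chips: (1 cup + 6 tbsp = 1.375 cup) × 23/6 × 170 g/cup ≈ 896 g
cream cheese: (2 lb + 2 oz = 2.125 lb) × 23/6 × 16 oz/lb × 28.35 g/oz ≈ 3695 g

chopped walnuts: 93 g; chocolate chips: 896 g; cream cheese: 3695 g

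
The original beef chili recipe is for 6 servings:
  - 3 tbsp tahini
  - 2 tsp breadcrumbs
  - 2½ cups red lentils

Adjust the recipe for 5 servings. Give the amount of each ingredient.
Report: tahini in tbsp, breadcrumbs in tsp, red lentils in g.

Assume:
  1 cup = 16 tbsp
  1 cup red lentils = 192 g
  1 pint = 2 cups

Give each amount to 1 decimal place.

tahini: 2.5 tbsp; breadcrumbs: 1.7 tsp; red lentils: 400.0 g

Scaling factor: 5/6.
tahini: 3 tbsp × 5/6 = 2.5 tbsp
breadcrumbs: 2 tsp × 5/6 ≈ 1.7 tsp
red lentils: 2.5 cup × 5/6 × 192 g/cup = 400.0 g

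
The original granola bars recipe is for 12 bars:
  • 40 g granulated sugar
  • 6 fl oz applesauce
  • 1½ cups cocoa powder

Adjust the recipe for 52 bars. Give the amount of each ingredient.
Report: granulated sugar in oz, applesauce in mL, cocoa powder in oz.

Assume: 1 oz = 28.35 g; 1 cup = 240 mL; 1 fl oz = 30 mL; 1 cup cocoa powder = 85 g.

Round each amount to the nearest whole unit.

granulated sugar: 6 oz; applesauce: 780 mL; cocoa powder: 19 oz

Scaling factor: 52/12 = 13/3.
granulated sugar: 40 g × 13/3 ÷ 28.35 g/oz ≈ 6 oz
applesauce: 6 fl oz × 13/3 × 30 mL/fl oz = 780 mL
cocoa powder: 1.5 cup × 13/3 × 85 g/cup ÷ 28.35 g/oz ≈ 19 oz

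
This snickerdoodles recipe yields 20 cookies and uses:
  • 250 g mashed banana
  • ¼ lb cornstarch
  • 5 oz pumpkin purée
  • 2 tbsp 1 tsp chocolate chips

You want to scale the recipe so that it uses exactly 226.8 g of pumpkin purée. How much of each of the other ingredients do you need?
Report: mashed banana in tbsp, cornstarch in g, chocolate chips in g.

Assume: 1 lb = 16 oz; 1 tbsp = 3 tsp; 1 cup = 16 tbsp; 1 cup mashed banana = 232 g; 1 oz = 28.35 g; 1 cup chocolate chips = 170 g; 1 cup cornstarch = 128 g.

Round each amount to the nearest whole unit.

mashed banana: 28 tbsp; cornstarch: 181 g; chocolate chips: 40 g

The original recipe has 141.75 g of pumpkin purée, so the scaling factor is 226.8 ÷ 141.75 = 8/5 = 1.6.
mashed banana: 250 g × 8/5 ÷ 232 g/cup × 16 tbsp/cup ≈ 28 tbsp
cornstarch: 0.25 lb × 8/5 × 16 oz/lb × 28.35 g/oz ≈ 181 g
chocolate chips: (2 tbsp + 1 tsp = 7/3 tbsp) × 8/5 ÷ 16 tbsp/cup × 170 g/cup ≈ 40 g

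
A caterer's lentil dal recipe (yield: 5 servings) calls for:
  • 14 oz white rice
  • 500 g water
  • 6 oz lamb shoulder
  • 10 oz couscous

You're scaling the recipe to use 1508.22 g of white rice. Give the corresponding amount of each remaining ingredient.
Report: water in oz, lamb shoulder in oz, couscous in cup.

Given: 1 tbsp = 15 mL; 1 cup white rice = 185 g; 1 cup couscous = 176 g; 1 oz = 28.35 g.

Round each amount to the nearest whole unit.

The original recipe has 396.9 g of white rice, so the scaling factor is 1508.22 ÷ 396.9 = 19/5 = 3.8.
water: 500 g × 19/5 ÷ 28.35 g/oz ≈ 67 oz
lamb shoulder: 6 oz × 19/5 ≈ 23 oz
couscous: 10 oz × 19/5 × 28.35 g/oz ÷ 176 g/cup ≈ 6 cup

water: 67 oz; lamb shoulder: 23 oz; couscous: 6 cup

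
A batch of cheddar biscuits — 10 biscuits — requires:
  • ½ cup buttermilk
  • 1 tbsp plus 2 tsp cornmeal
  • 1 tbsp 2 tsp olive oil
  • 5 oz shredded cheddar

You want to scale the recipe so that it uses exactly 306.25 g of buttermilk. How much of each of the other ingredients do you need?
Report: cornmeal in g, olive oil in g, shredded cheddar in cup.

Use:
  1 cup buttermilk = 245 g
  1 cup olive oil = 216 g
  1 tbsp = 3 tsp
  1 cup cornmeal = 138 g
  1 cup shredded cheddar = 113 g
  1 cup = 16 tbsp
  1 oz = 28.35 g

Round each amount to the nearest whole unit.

cornmeal: 36 g; olive oil: 56 g; shredded cheddar: 3 cup

The original recipe has 122.5 g of buttermilk, so the scaling factor is 306.25 ÷ 122.5 = 5/2 = 2.5.
cornmeal: (1 tbsp + 2 tsp = 5/3 tbsp) × 5/2 ÷ 16 tbsp/cup × 138 g/cup ≈ 36 g
olive oil: (1 tbsp + 2 tsp = 5/3 tbsp) × 5/2 ÷ 16 tbsp/cup × 216 g/cup ≈ 56 g
shredded cheddar: 5 oz × 5/2 × 28.35 g/oz ÷ 113 g/cup ≈ 3 cup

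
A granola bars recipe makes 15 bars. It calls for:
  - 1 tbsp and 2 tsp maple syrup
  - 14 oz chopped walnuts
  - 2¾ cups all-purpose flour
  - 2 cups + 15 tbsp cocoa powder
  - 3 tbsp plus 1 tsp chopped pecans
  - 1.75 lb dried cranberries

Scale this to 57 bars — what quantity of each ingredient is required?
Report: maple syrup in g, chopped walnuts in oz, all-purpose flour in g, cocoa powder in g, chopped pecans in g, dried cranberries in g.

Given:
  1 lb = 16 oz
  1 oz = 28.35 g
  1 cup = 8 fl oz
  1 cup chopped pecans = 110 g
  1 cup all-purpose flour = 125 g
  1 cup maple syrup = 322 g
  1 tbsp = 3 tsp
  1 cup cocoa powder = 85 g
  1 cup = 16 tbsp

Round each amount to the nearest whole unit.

maple syrup: 127 g; chopped walnuts: 53 oz; all-purpose flour: 1306 g; cocoa powder: 949 g; chopped pecans: 87 g; dried cranberries: 3016 g

Scaling factor: 57/15 = 19/5 = 3.8.
maple syrup: (1 tbsp + 2 tsp = 5/3 tbsp) × 19/5 ÷ 16 tbsp/cup × 322 g/cup ≈ 127 g
chopped walnuts: 14 oz × 19/5 ≈ 53 oz
all-purpose flour: 2.75 cup × 19/5 × 125 g/cup ≈ 1306 g
cocoa powder: (2 cup + 15 tbsp = 2.9375 cup) × 19/5 × 85 g/cup ≈ 949 g
chopped pecans: (3 tbsp + 1 tsp = 10/3 tbsp) × 19/5 ÷ 16 tbsp/cup × 110 g/cup ≈ 87 g
dried cranberries: 1.75 lb × 19/5 × 16 oz/lb × 28.35 g/oz ≈ 3016 g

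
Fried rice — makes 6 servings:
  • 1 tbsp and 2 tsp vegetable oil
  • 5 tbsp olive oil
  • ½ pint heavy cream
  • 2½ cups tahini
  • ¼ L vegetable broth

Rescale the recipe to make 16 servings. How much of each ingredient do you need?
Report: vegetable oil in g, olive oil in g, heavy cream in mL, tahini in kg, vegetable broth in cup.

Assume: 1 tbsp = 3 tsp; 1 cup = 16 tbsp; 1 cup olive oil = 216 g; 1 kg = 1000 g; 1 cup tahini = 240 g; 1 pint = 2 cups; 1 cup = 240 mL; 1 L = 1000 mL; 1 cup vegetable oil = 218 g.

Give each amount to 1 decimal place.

vegetable oil: 60.6 g; olive oil: 180.0 g; heavy cream: 640.0 mL; tahini: 1.6 kg; vegetable broth: 2.8 cup

Scaling factor: 16/6 = 8/3.
vegetable oil: (1 tbsp + 2 tsp = 5/3 tbsp) × 8/3 ÷ 16 tbsp/cup × 218 g/cup ≈ 60.6 g
olive oil: 5 tbsp × 8/3 ÷ 16 tbsp/cup × 216 g/cup = 180.0 g
heavy cream: 0.5 pint × 8/3 × 2 cup/pint × 240 mL/cup = 640.0 mL
tahini: 2.5 cup × 8/3 × 240 g/cup ÷ 1000 g/kg = 1.6 kg
vegetable broth: 0.25 L × 8/3 × 1000 mL/L ÷ 240 mL/cup ≈ 2.8 cup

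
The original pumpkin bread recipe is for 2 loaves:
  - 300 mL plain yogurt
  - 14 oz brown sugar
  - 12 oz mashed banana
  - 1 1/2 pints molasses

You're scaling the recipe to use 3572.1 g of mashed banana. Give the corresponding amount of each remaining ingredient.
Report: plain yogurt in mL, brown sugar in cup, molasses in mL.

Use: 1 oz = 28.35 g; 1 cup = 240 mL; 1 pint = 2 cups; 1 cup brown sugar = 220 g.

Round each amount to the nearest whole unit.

The original recipe has 340.2 g of mashed banana, so the scaling factor is 3572.1 ÷ 340.2 = 21/2 = 10.5.
plain yogurt: 300 mL × 21/2 = 3150 mL
brown sugar: 14 oz × 21/2 × 28.35 g/oz ÷ 220 g/cup ≈ 19 cup
molasses: 1.5 pint × 21/2 × 2 cup/pint × 240 mL/cup = 7560 mL

plain yogurt: 3150 mL; brown sugar: 19 cup; molasses: 7560 mL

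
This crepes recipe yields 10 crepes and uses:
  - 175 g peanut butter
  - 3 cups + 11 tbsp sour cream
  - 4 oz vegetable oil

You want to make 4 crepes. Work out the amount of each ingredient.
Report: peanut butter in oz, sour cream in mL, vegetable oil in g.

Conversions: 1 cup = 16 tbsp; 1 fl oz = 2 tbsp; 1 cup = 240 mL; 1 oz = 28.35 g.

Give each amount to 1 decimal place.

Scaling factor: 4/10 = 2/5 = 0.4.
peanut butter: 175 g × 2/5 ÷ 28.35 g/oz ≈ 2.5 oz
sour cream: (3 cup + 11 tbsp = 3.6875 cup) × 2/5 × 240 mL/cup = 354.0 mL
vegetable oil: 4 oz × 2/5 × 28.35 g/oz ≈ 45.4 g

peanut butter: 2.5 oz; sour cream: 354.0 mL; vegetable oil: 45.4 g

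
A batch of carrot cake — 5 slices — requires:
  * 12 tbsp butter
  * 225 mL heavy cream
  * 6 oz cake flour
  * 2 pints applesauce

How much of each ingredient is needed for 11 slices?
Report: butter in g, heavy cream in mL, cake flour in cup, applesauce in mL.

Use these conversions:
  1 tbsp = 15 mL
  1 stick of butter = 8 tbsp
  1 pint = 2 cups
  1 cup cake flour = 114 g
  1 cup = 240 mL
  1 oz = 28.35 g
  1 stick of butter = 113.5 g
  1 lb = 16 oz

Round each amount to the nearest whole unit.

butter: 375 g; heavy cream: 495 mL; cake flour: 3 cup; applesauce: 2112 mL

Scaling factor: 11/5 = 2.2.
butter: 12 tbsp × 11/5 ÷ 8 tbsp/stick × 113.5 g/stick ≈ 375 g
heavy cream: 225 mL × 11/5 = 495 mL
cake flour: 6 oz × 11/5 × 28.35 g/oz ÷ 114 g/cup ≈ 3 cup
applesauce: 2 pint × 11/5 × 2 cup/pint × 240 mL/cup = 2112 mL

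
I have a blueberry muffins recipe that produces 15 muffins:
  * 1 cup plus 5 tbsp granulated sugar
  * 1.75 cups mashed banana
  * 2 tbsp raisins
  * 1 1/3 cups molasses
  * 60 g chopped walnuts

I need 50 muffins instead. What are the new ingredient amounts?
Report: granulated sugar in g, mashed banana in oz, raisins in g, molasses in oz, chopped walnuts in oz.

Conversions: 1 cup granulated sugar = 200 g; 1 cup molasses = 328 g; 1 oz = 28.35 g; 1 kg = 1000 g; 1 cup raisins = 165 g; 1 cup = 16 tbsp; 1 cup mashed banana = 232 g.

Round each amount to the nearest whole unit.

Scaling factor: 50/15 = 10/3.
granulated sugar: (1 cup + 5 tbsp = 1.3125 cup) × 10/3 × 200 g/cup = 875 g
mashed banana: 1.75 cup × 10/3 × 232 g/cup ÷ 28.35 g/oz ≈ 48 oz
raisins: 2 tbsp × 10/3 ÷ 16 tbsp/cup × 165 g/cup ≈ 69 g
molasses: 4/3 cup × 10/3 × 328 g/cup ÷ 28.35 g/oz ≈ 51 oz
chopped walnuts: 60 g × 10/3 ÷ 28.35 g/oz ≈ 7 oz

granulated sugar: 875 g; mashed banana: 48 oz; raisins: 69 g; molasses: 51 oz; chopped walnuts: 7 oz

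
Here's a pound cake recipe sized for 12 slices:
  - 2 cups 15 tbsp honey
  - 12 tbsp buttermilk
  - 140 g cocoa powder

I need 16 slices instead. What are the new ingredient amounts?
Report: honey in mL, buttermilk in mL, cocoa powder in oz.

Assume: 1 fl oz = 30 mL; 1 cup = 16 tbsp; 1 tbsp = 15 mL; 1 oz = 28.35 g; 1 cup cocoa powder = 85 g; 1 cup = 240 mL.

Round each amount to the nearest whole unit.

Scaling factor: 16/12 = 4/3.
honey: (2 cup + 15 tbsp = 2.9375 cup) × 4/3 × 240 mL/cup = 940 mL
buttermilk: 12 tbsp × 4/3 × 15 mL/tbsp = 240 mL
cocoa powder: 140 g × 4/3 ÷ 28.35 g/oz ≈ 7 oz

honey: 940 mL; buttermilk: 240 mL; cocoa powder: 7 oz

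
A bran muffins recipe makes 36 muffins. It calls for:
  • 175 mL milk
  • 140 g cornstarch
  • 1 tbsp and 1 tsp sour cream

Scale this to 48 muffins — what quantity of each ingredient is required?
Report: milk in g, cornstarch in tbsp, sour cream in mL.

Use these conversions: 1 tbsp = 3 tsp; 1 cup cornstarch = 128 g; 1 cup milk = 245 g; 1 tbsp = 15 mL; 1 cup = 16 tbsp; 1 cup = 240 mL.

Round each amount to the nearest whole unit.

milk: 238 g; cornstarch: 23 tbsp; sour cream: 27 mL

Scaling factor: 48/36 = 4/3.
milk: 175 mL × 4/3 ÷ 240 mL/cup × 245 g/cup ≈ 238 g
cornstarch: 140 g × 4/3 ÷ 128 g/cup × 16 tbsp/cup ≈ 23 tbsp
sour cream: (1 tbsp + 1 tsp = 4/3 tbsp) × 4/3 × 15 mL/tbsp ≈ 27 mL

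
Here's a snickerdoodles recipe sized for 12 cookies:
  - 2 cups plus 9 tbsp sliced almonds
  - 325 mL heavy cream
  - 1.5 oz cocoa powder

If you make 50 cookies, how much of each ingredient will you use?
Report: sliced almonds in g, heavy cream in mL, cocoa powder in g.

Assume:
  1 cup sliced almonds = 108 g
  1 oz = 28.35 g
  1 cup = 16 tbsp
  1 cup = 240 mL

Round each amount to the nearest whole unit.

sliced almonds: 1153 g; heavy cream: 1354 mL; cocoa powder: 177 g

Scaling factor: 50/12 = 25/6.
sliced almonds: (2 cup + 9 tbsp = 2.5625 cup) × 25/6 × 108 g/cup ≈ 1153 g
heavy cream: 325 mL × 25/6 ≈ 1354 mL
cocoa powder: 1.5 oz × 25/6 × 28.35 g/oz ≈ 177 g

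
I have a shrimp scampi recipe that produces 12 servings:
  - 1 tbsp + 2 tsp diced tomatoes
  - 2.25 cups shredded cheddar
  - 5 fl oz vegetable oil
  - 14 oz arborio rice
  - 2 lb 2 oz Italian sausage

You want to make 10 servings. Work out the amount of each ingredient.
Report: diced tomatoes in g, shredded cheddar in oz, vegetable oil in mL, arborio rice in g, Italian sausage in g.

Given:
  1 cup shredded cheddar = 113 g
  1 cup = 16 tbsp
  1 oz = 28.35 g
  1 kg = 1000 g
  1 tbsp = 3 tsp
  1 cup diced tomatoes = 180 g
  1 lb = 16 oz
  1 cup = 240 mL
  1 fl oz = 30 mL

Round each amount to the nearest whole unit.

Scaling factor: 10/12 = 5/6.
diced tomatoes: (1 tbsp + 2 tsp = 5/3 tbsp) × 5/6 ÷ 16 tbsp/cup × 180 g/cup ≈ 16 g
shredded cheddar: 2.25 cup × 5/6 × 113 g/cup ÷ 28.35 g/oz ≈ 7 oz
vegetable oil: 5 fl oz × 5/6 × 30 mL/fl oz = 125 mL
arborio rice: 14 oz × 5/6 × 28.35 g/oz ≈ 331 g
Italian sausage: (2 lb + 2 oz = 2.125 lb) × 5/6 × 16 oz/lb × 28.35 g/oz ≈ 803 g

diced tomatoes: 16 g; shredded cheddar: 7 oz; vegetable oil: 125 mL; arborio rice: 331 g; Italian sausage: 803 g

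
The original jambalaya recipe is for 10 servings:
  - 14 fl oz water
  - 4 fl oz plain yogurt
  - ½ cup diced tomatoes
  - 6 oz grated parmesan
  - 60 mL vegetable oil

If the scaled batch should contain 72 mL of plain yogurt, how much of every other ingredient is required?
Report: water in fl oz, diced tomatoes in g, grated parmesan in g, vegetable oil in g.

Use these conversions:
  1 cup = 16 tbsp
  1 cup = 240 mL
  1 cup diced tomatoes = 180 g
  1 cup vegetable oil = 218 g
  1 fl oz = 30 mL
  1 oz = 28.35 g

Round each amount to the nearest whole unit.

water: 8 fl oz; diced tomatoes: 54 g; grated parmesan: 102 g; vegetable oil: 33 g

The original recipe has 120 mL of plain yogurt, so the scaling factor is 72 ÷ 120 = 3/5 = 0.6.
water: 14 fl oz × 3/5 ≈ 8 fl oz
diced tomatoes: 0.5 cup × 3/5 × 180 g/cup = 54 g
grated parmesan: 6 oz × 3/5 × 28.35 g/oz ≈ 102 g
vegetable oil: 60 mL × 3/5 ÷ 240 mL/cup × 218 g/cup ≈ 33 g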